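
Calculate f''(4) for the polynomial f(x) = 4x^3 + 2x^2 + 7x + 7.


First derivative:
f'(x) = 12x^2 + 4x + 7
Second derivative:
f''(x) = 24x + 4
Substitute x = 4:
f''(4) = 24 * 4 + 4
= 96 + 4
= 100

100


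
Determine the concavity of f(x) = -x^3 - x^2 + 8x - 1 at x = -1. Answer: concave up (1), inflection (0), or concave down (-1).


Concavity is determined by the sign of f''(x).
f(x) = -x^3 - x^2 + 8x - 1
f'(x) = -3x^2 - 2x + 8
f''(x) = -6x - 2
f''(-1) = -6 * (-1) - 2
= 6 - 2
= 4
Since f''(-1) > 0, the function is concave up (1)

1


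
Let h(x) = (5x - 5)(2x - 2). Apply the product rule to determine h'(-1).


Let u(x) = 5x - 5 and v(x) = 2x - 2
u'(x) = 5
v'(x) = 2
Product rule: h'(x) = u'(x)*v(x) + u(x)*v'(x)
= 5 * (2x - 2) + (5x - 5) * 2
At x = -1:
u(-1) = 5 * (-1) - 5 = -10
v(-1) = 2 * (-1) - 2 = -4
h'(-1) = 5 * (-4) + (-10) * 2
= -20 - 20
= -40

-40


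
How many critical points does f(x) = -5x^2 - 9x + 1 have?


Find where f'(x) = 0:
f'(x) = -10x - 9
Set f'(x) = 0:
-10x - 9 = 0
x = 9 / (-10) = -9/10
This is a linear equation in x, so there is exactly one solution.
Number of critical points: 1

1


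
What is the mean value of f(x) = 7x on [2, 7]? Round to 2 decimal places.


Average value = 1/(b-a) * integral from a to b of f(x) dx
First compute the integral of 7x:
F(x) = (7/2)x^2
F(7) = 7/2 * 49 + 0 * 7 = 343/2
F(2) = 7/2 * 4 + 0 * 2 = 14
Integral = 343/2 - 14 = 315/2
Average = (315/2) / (7 - 2) = (315/2) / 5
= 63/2 = 31.50

31.50


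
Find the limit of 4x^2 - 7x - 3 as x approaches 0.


Since polynomials are continuous, we use direct substitution.
lim(x->0) of 4x^2 - 7x - 3
= 4 * 0^2 - 7 * 0 - 3
= 0 + 0 - 3
= -3

-3


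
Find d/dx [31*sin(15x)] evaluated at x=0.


Apply the chain rule to differentiate 31*sin(15x):
d/dx [31*sin(15x)]
= 31 * cos(15x) * d/dx(15x)
= 31 * 15 * cos(15x)
= 465 * cos(15x)
Evaluate at x = 0:
= 465 * cos(0)
= 465 * 1
= 465

465


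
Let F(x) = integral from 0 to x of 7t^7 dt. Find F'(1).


By the Fundamental Theorem of Calculus (Part 1):
If F(x) = integral from 0 to x of f(t) dt, then F'(x) = f(x)
Here f(t) = 7t^7
So F'(x) = 7x^7
Evaluate at x = 1:
F'(1) = 7 * 1^7
= 7 * 1
= 7

7


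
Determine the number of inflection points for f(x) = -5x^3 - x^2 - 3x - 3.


Inflection points occur where f''(x) = 0 and concavity changes.
f(x) = -5x^3 - x^2 - 3x - 3
f'(x) = -15x^2 - 2x - 3
f''(x) = -30x - 2
Set f''(x) = 0:
-30x - 2 = 0
x = 2 / (-30) = -1/15
Since f''(x) is linear (degree 1), it changes sign at this point.
Therefore there is exactly 1 inflection point.

1


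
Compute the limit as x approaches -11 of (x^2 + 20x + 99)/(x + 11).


Direct substitution gives 0/0, so we factor the numerator.
Factor: (x^2 + 20x + 99) = (x + 11)(x + 9)
Cancel the common factor (x + 11):
(x^2 + 20x + 99)/(x + 11) = (x + 9)
Now substitute x = -11:
= (-11) - (-9) = -2

-2


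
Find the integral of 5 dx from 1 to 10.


The integral of a constant k over [a, b] equals k * (b - a).
integral from 1 to 10 of 5 dx
= 5 * (10 - 1)
= 5 * 9
= 45

45


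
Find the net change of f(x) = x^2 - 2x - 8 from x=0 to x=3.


Net change = f(b) - f(a)
f(x) = x^2 - 2x - 8
Compute f(3):
f(3) = 1 * 3^2 - 2 * 3 - 8
= 9 - 6 - 8
= -5
Compute f(0):
f(0) = 1 * 0^2 - 2 * 0 - 8
= 0 + 0 - 8
= -8
Net change = -5 - (-8) = 3

3


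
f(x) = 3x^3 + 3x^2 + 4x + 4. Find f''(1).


First derivative:
f'(x) = 9x^2 + 6x + 4
Second derivative:
f''(x) = 18x + 6
Substitute x = 1:
f''(1) = 18 * 1 + 6
= 18 + 6
= 24

24


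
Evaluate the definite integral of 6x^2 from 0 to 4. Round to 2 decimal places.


Find the antiderivative of 6x^2:
F(x) = 6/3 * x^3
Apply the Fundamental Theorem of Calculus:
F(4) - F(0)
= 6/3 * 4^3 - 6/3 * 0^3
= 6/3 * (64 - 0)
= 6/3 * 64
= 128 = 128.00

128.00


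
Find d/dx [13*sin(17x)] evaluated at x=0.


Apply the chain rule to differentiate 13*sin(17x):
d/dx [13*sin(17x)]
= 13 * cos(17x) * d/dx(17x)
= 13 * 17 * cos(17x)
= 221 * cos(17x)
Evaluate at x = 0:
= 221 * cos(0)
= 221 * 1
= 221

221


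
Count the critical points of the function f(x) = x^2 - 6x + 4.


Find where f'(x) = 0:
f'(x) = 2x - 6
Set f'(x) = 0:
2x - 6 = 0
x = 6 / 2 = 3
This is a linear equation in x, so there is exactly one solution.
Number of critical points: 1

1


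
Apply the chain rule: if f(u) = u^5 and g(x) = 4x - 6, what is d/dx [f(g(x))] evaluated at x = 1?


Using the chain rule: (f(g(x)))' = f'(g(x)) * g'(x)
First, find g(1):
g(1) = 4 * 1 - 6 = -2
Next, f'(u) = 5u^4
And g'(x) = 4
So f'(g(1)) * g'(1)
= 5 * (-2)^4 * 4
= 5 * 16 * 4
= 320

320


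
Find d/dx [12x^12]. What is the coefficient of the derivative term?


We apply the power rule: d/dx [ax^n] = a*n * x^(n-1)
d/dx [12x^12]
= 12 * 12 * x^(12-1)
= 144x^11
The coefficient is 144

144


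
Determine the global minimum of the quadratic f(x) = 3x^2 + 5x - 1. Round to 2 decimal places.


For a quadratic f(x) = ax^2 + bx + c with a > 0, the minimum is at the vertex.
Vertex x-coordinate: x = -b/(2a)
x = -(5) / (2 * 3)
x = -5/6
Substitute back to find the minimum value:
f(-5/6) = 3 * (-5/6)^2 + 5 * (-5/6) - 1
= 25/12 - 25/6 - 1
= -37/12 ≈ -3.08

-3.08


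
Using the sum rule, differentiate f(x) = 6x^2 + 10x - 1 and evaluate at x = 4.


Differentiate term by term using power and sum rules:
f(x) = 6x^2 + 10x - 1
f'(x) = 12x + 10
Substitute x = 4:
f'(4) = 12 * 4 + 10
= 48 + 10
= 58

58


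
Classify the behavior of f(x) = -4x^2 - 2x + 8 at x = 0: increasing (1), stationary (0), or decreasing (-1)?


Compute f'(x) to determine behavior:
f'(x) = -8x - 2
f'(0) = -8 * 0 - 2
= 0 - 2
= -2
Since f'(0) < 0, the function is decreasing (-1)

-1


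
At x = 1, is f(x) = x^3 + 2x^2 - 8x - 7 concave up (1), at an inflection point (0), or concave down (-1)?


Concavity is determined by the sign of f''(x).
f(x) = x^3 + 2x^2 - 8x - 7
f'(x) = 3x^2 + 4x - 8
f''(x) = 6x + 4
f''(1) = 6 * 1 + 4
= 6 + 4
= 10
Since f''(1) > 0, the function is concave up (1)

1


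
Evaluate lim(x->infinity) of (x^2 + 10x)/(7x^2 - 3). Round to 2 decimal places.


For limits at infinity with equal-degree polynomials,
we compare leading coefficients.
Numerator leading term: x^2
Denominator leading term: 7x^2
Divide both by x^2:
lim = (1 + 10/x) / (7 - 3/x^2)
As x -> infinity, the 1/x and 1/x^2 terms vanish:
= 1/7 ≈ 0.14

0.14


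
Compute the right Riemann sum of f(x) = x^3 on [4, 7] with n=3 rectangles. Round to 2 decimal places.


Right Riemann sum uses right endpoints of each subinterval.
Interval: [4, 7], n = 3
dx = (7 - 4) / 3 = 1
Right endpoints: [5, 6, 7]
f values: [125, 216, 343]
Sum = dx * (sum of f values)
= 1 * 684
= 684 = 684.00

684.00


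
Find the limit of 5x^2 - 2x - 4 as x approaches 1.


Since polynomials are continuous, we use direct substitution.
lim(x->1) of 5x^2 - 2x - 4
= 5 * 1^2 - 2 * 1 - 4
= 5 - 2 - 4
= -1

-1


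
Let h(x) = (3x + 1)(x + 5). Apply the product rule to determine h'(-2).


Let u(x) = 3x + 1 and v(x) = x + 5
u'(x) = 3
v'(x) = 1
Product rule: h'(x) = u'(x)*v(x) + u(x)*v'(x)
= 3 * (x + 5) + (3x + 1) * 1
At x = -2:
u(-2) = 3 * (-2) + 1 = -5
v(-2) = 1 * (-2) + 5 = 3
h'(-2) = 3 * 3 + (-5) * 1
= 9 - 5
= 4

4


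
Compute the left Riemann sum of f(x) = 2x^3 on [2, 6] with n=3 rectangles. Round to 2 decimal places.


Left Riemann sum uses left endpoints of each subinterval.
Interval: [2, 6], n = 3
dx = (6 - 2) / 3 = 4/3
Left endpoints: [2, 10/3, 14/3]
f values: [16, 2000/27, 5488/27]
Sum = dx * (sum of f values)
= 4/3 * 880/3
= 3520/9 ≈ 391.11

391.11


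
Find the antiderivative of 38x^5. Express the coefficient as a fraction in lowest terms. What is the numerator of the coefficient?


Apply the power rule for integration:
integral of ax^n dx = a/(n+1) * x^(n+1) + C
integral of 38x^5 dx
= 38/6 * x^6 + C
= 19/3 * x^6 + C
The coefficient in lowest terms is 19/3, and its numerator is 19

19


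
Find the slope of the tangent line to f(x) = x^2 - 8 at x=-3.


The slope of the tangent line equals f'(x) at the point.
f(x) = x^2 - 8
f'(x) = 2x
At x = -3:
f'(-3) = 2 * (-3) + 0
= -6 + 0
= -6

-6


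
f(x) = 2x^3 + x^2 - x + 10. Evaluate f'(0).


Differentiate f(x) = 2x^3 + x^2 - x + 10 term by term:
f'(x) = 6x^2 + 2x - 1
Substitute x = 0:
f'(0) = 6 * 0^2 + 2 * 0 - 1
= 0 + 0 - 1
= -1

-1


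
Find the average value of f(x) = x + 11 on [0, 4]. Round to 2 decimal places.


Average value = 1/(b-a) * integral from a to b of f(x) dx
First compute the integral of x + 11:
F(x) = (1/2)x^2 + 11x
F(4) = 1/2 * 16 + 11 * 4 = 52
F(0) = 1/2 * 0 + 11 * 0 = 0
Integral = 52 - 0 = 52
Average = 52 / (4 - 0) = 52 / 4
= 13 = 13.00

13.00


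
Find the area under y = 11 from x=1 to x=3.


The area under a constant function y = 11 is a rectangle.
Width = 3 - 1 = 2
Height = 11
Area = width * height
= 2 * 11
= 22

22


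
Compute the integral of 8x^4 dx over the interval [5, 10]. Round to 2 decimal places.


Find the antiderivative of 8x^4:
F(x) = 8/5 * x^5
Apply the Fundamental Theorem of Calculus:
F(10) - F(5)
= 8/5 * 10^5 - 8/5 * 5^5
= 8/5 * (100000 - 3125)
= 8/5 * 96875
= 155000 = 155000.00

155000.00


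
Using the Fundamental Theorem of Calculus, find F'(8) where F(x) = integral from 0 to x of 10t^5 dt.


By the Fundamental Theorem of Calculus (Part 1):
If F(x) = integral from 0 to x of f(t) dt, then F'(x) = f(x)
Here f(t) = 10t^5
So F'(x) = 10x^5
Evaluate at x = 8:
F'(8) = 10 * 8^5
= 10 * 32768
= 327680

327680


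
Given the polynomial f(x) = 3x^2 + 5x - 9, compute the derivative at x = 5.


Differentiate term by term using power and sum rules:
f(x) = 3x^2 + 5x - 9
f'(x) = 6x + 5
Substitute x = 5:
f'(5) = 6 * 5 + 5
= 30 + 5
= 35

35


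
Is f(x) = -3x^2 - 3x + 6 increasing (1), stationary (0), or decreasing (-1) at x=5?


Compute f'(x) to determine behavior:
f'(x) = -6x - 3
f'(5) = -6 * 5 - 3
= -30 - 3
= -33
Since f'(5) < 0, the function is decreasing (-1)

-1


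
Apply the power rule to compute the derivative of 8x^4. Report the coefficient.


We apply the power rule: d/dx [ax^n] = a*n * x^(n-1)
d/dx [8x^4]
= 8 * 4 * x^(4-1)
= 32x^3
The coefficient is 32

32


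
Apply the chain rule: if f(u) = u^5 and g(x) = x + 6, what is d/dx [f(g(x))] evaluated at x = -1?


Using the chain rule: (f(g(x)))' = f'(g(x)) * g'(x)
First, find g(-1):
g(-1) = 1 * (-1) + 6 = 5
Next, f'(u) = 5u^4
And g'(x) = 1
So f'(g(-1)) * g'(-1)
= 5 * 5^4 * 1
= 5 * 625 * 1
= 3125

3125


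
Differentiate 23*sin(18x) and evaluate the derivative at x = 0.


Apply the chain rule to differentiate 23*sin(18x):
d/dx [23*sin(18x)]
= 23 * cos(18x) * d/dx(18x)
= 23 * 18 * cos(18x)
= 414 * cos(18x)
Evaluate at x = 0:
= 414 * cos(0)
= 414 * 1
= 414

414


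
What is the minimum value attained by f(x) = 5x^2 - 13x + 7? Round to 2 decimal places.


For a quadratic f(x) = ax^2 + bx + c with a > 0, the minimum is at the vertex.
Vertex x-coordinate: x = -b/(2a)
x = -(-13) / (2 * 5)
x = 13/10
Substitute back to find the minimum value:
f(13/10) = 5 * (13/10)^2 - 13 * (13/10) + 7
= 169/20 - 169/10 + 7
= -29/20 = -1.45

-1.45


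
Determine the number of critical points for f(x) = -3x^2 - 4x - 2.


Find where f'(x) = 0:
f'(x) = -6x - 4
Set f'(x) = 0:
-6x - 4 = 0
x = 4 / (-6) = -2/3
This is a linear equation in x, so there is exactly one solution.
Number of critical points: 1

1


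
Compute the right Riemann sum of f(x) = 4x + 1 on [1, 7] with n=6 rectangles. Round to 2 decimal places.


Right Riemann sum uses right endpoints of each subinterval.
Interval: [1, 7], n = 6
dx = (7 - 1) / 6 = 1
Right endpoints: [2, 3, 4, 5, 6, 7]
f values: [9, 13, 17, 21, 25, 29]
Sum = dx * (sum of f values)
= 1 * 114
= 114 = 114.00

114.00


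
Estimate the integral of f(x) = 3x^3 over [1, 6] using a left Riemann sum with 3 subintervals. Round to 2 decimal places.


Left Riemann sum uses left endpoints of each subinterval.
Interval: [1, 6], n = 3
dx = (6 - 1) / 3 = 5/3
Left endpoints: [1, 8/3, 13/3]
f values: [3, 512/9, 2197/9]
Sum = dx * (sum of f values)
= 5/3 * 304
= 1520/3 ≈ 506.67

506.67


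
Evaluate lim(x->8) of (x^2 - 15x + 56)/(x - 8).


Direct substitution gives 0/0, so we factor the numerator.
Factor: (x^2 - 15x + 56) = (x - 8)(x - 7)
Cancel the common factor (x - 8):
(x^2 - 15x + 56)/(x - 8) = (x - 7)
Now substitute x = 8:
= (8) - (7) = 1

1


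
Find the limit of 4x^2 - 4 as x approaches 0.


Since polynomials are continuous, we use direct substitution.
lim(x->0) of 4x^2 - 4
= 4 * 0^2 + 0 * 0 - 4
= 0 + 0 - 4
= -4

-4


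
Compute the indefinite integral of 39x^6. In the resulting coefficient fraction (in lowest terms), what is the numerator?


Apply the power rule for integration:
integral of ax^n dx = a/(n+1) * x^(n+1) + C
integral of 39x^6 dx
= 39/7 * x^7 + C
The coefficient in lowest terms is 39/7, and its numerator is 39

39


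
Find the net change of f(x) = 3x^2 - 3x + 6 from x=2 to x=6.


Net change = f(b) - f(a)
f(x) = 3x^2 - 3x + 6
Compute f(6):
f(6) = 3 * 6^2 - 3 * 6 + 6
= 108 - 18 + 6
= 96
Compute f(2):
f(2) = 3 * 2^2 - 3 * 2 + 6
= 12 - 6 + 6
= 12
Net change = 96 - 12 = 84

84


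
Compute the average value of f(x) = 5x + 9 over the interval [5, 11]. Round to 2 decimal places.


Average value = 1/(b-a) * integral from a to b of f(x) dx
First compute the integral of 5x + 9:
F(x) = (5/2)x^2 + 9x
F(11) = 5/2 * 121 + 9 * 11 = 803/2
F(5) = 5/2 * 25 + 9 * 5 = 215/2
Integral = 803/2 - 215/2 = 294
Average = 294 / (11 - 5) = 294 / 6
= 49 = 49.00

49.00


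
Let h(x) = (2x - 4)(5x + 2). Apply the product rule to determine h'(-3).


Let u(x) = 2x - 4 and v(x) = 5x + 2
u'(x) = 2
v'(x) = 5
Product rule: h'(x) = u'(x)*v(x) + u(x)*v'(x)
= 2 * (5x + 2) + (2x - 4) * 5
At x = -3:
u(-3) = 2 * (-3) - 4 = -10
v(-3) = 5 * (-3) + 2 = -13
h'(-3) = 2 * (-13) + (-10) * 5
= -26 - 50
= -76

-76


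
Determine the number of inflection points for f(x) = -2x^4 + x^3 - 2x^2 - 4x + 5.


Inflection points occur where f''(x) = 0 and concavity changes.
f(x) = -2x^4 + x^3 - 2x^2 - 4x + 5
f'(x) = -8x^3 + 3x^2 - 4x - 4
f''(x) = -24x^2 + 6x - 4
This is a quadratic in x. Use the discriminant to count real roots.
Discriminant = (6)^2 - 4 * (-24) * (-4)
= 36 - 384
= -348
Since discriminant < 0, f''(x) = 0 has no real solutions.
Number of inflection points: 0

0


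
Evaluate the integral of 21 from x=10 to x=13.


The integral of a constant k over [a, b] equals k * (b - a).
integral from 10 to 13 of 21 dx
= 21 * (13 - 10)
= 21 * 3
= 63

63


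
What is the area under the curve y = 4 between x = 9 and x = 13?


The area under a constant function y = 4 is a rectangle.
Width = 13 - 9 = 4
Height = 4
Area = width * height
= 4 * 4
= 16

16


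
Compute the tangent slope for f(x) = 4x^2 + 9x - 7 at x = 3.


The slope of the tangent line equals f'(x) at the point.
f(x) = 4x^2 + 9x - 7
f'(x) = 8x + 9
At x = 3:
f'(3) = 8 * 3 + 9
= 24 + 9
= 33

33


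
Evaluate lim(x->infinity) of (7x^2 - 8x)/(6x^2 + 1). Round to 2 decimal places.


For limits at infinity with equal-degree polynomials,
we compare leading coefficients.
Numerator leading term: 7x^2
Denominator leading term: 6x^2
Divide both by x^2:
lim = (7 - 8/x) / (6 + 1/x^2)
As x -> infinity, the 1/x and 1/x^2 terms vanish:
= 7/6 ≈ 1.17

1.17


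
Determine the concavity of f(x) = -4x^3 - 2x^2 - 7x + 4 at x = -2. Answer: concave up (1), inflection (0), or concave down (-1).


Concavity is determined by the sign of f''(x).
f(x) = -4x^3 - 2x^2 - 7x + 4
f'(x) = -12x^2 - 4x - 7
f''(x) = -24x - 4
f''(-2) = -24 * (-2) - 4
= 48 - 4
= 44
Since f''(-2) > 0, the function is concave up (1)

1


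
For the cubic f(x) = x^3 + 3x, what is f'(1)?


Differentiate f(x) = x^3 + 3x term by term:
f'(x) = 3x^2 + 3
Substitute x = 1:
f'(1) = 3 * 1^2 + 0 * 1 + 3
= 3 + 0 + 3
= 6

6


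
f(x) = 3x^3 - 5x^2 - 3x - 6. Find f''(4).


First derivative:
f'(x) = 9x^2 - 10x - 3
Second derivative:
f''(x) = 18x - 10
Substitute x = 4:
f''(4) = 18 * 4 - 10
= 72 - 10
= 62

62


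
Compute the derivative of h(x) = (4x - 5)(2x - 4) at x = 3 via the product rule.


Let u(x) = 4x - 5 and v(x) = 2x - 4
u'(x) = 4
v'(x) = 2
Product rule: h'(x) = u'(x)*v(x) + u(x)*v'(x)
= 4 * (2x - 4) + (4x - 5) * 2
At x = 3:
u(3) = 4 * 3 - 5 = 7
v(3) = 2 * 3 - 4 = 2
h'(3) = 4 * 2 + 7 * 2
= 8 + 14
= 22

22


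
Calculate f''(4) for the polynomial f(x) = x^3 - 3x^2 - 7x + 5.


First derivative:
f'(x) = 3x^2 - 6x - 7
Second derivative:
f''(x) = 6x - 6
Substitute x = 4:
f''(4) = 6 * 4 - 6
= 24 - 6
= 18

18


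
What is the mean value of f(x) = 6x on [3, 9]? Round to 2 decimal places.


Average value = 1/(b-a) * integral from a to b of f(x) dx
First compute the integral of 6x:
F(x) = 3x^2
F(9) = 3 * 81 + 0 * 9 = 243
F(3) = 3 * 9 + 0 * 3 = 27
Integral = 243 - 27 = 216
Average = 216 / (9 - 3) = 216 / 6
= 36 = 36.00

36.00


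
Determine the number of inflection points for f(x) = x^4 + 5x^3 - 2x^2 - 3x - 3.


Inflection points occur where f''(x) = 0 and concavity changes.
f(x) = x^4 + 5x^3 - 2x^2 - 3x - 3
f'(x) = 4x^3 + 15x^2 - 4x - 3
f''(x) = 12x^2 + 30x - 4
This is a quadratic in x. Use the discriminant to count real roots.
Discriminant = (30)^2 - 4 * 12 * (-4)
= 900 - (-192)
= 1092
Since discriminant > 0, f''(x) = 0 has 2 distinct real solutions.
A quadratic with two distinct real roots changes sign at each root, so concavity changes at both.
Number of inflection points: 2

2


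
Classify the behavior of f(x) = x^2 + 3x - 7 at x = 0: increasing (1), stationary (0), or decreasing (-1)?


Compute f'(x) to determine behavior:
f'(x) = 2x + 3
f'(0) = 2 * 0 + 3
= 0 + 3
= 3
Since f'(0) > 0, the function is increasing (1)

1


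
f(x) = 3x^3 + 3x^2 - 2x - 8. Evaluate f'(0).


Differentiate f(x) = 3x^3 + 3x^2 - 2x - 8 term by term:
f'(x) = 9x^2 + 6x - 2
Substitute x = 0:
f'(0) = 9 * 0^2 + 6 * 0 - 2
= 0 + 0 - 2
= -2

-2


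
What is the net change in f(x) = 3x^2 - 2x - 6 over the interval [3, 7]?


Net change = f(b) - f(a)
f(x) = 3x^2 - 2x - 6
Compute f(7):
f(7) = 3 * 7^2 - 2 * 7 - 6
= 147 - 14 - 6
= 127
Compute f(3):
f(3) = 3 * 3^2 - 2 * 3 - 6
= 27 - 6 - 6
= 15
Net change = 127 - 15 = 112

112


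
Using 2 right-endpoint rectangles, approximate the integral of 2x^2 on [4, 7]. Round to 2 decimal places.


Right Riemann sum uses right endpoints of each subinterval.
Interval: [4, 7], n = 2
dx = (7 - 4) / 2 = 3/2
Right endpoints: [11/2, 7]
f values: [121/2, 98]
Sum = dx * (sum of f values)
= 3/2 * 317/2
= 951/4 = 237.75

237.75


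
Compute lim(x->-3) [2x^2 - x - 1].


Since polynomials are continuous, we use direct substitution.
lim(x->-3) of 2x^2 - x - 1
= 2 * (-3)^2 - 1 * (-3) - 1
= 18 + 3 - 1
= 20

20


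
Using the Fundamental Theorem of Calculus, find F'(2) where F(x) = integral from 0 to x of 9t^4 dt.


By the Fundamental Theorem of Calculus (Part 1):
If F(x) = integral from 0 to x of f(t) dt, then F'(x) = f(x)
Here f(t) = 9t^4
So F'(x) = 9x^4
Evaluate at x = 2:
F'(2) = 9 * 2^4
= 9 * 16
= 144

144


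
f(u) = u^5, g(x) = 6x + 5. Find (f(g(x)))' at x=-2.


Using the chain rule: (f(g(x)))' = f'(g(x)) * g'(x)
First, find g(-2):
g(-2) = 6 * (-2) + 5 = -7
Next, f'(u) = 5u^4
And g'(x) = 6
So f'(g(-2)) * g'(-2)
= 5 * (-7)^4 * 6
= 5 * 2401 * 6
= 72030

72030


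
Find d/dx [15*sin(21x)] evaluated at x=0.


Apply the chain rule to differentiate 15*sin(21x):
d/dx [15*sin(21x)]
= 15 * cos(21x) * d/dx(21x)
= 15 * 21 * cos(21x)
= 315 * cos(21x)
Evaluate at x = 0:
= 315 * cos(0)
= 315 * 1
= 315

315


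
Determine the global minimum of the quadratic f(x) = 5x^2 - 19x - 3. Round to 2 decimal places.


For a quadratic f(x) = ax^2 + bx + c with a > 0, the minimum is at the vertex.
Vertex x-coordinate: x = -b/(2a)
x = -(-19) / (2 * 5)
x = 19/10
Substitute back to find the minimum value:
f(19/10) = 5 * (19/10)^2 - 19 * (19/10) - 3
= 361/20 - 361/10 - 3
= -421/20 = -21.05

-21.05


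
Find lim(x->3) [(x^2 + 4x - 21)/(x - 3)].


Direct substitution gives 0/0, so we factor the numerator.
Factor: (x^2 + 4x - 21) = (x - 3)(x + 7)
Cancel the common factor (x - 3):
(x^2 + 4x - 21)/(x - 3) = (x + 7)
Now substitute x = 3:
= (3) - (-7) = 10

10


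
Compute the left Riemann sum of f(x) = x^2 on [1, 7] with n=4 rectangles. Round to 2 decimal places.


Left Riemann sum uses left endpoints of each subinterval.
Interval: [1, 7], n = 4
dx = (7 - 1) / 4 = 3/2
Left endpoints: [1, 5/2, 4, 11/2]
f values: [1, 25/4, 16, 121/4]
Sum = dx * (sum of f values)
= 3/2 * 107/2
= 321/4 = 80.25

80.25


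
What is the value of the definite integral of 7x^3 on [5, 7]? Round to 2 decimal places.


Find the antiderivative of 7x^3:
F(x) = 7/4 * x^4
Apply the Fundamental Theorem of Calculus:
F(7) - F(5)
= 7/4 * 7^4 - 7/4 * 5^4
= 7/4 * (2401 - 625)
= 7/4 * 1776
= 3108 = 3108.00

3108.00


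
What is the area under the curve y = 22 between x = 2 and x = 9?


The area under a constant function y = 22 is a rectangle.
Width = 9 - 2 = 7
Height = 22
Area = width * height
= 7 * 22
= 154

154


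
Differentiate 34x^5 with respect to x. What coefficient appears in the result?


We apply the power rule: d/dx [ax^n] = a*n * x^(n-1)
d/dx [34x^5]
= 34 * 5 * x^(5-1)
= 170x^4
The coefficient is 170

170


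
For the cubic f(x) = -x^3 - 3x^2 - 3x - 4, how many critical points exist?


Find where f'(x) = 0:
f(x) = -x^3 - 3x^2 - 3x - 4
f'(x) = -3x^2 - 6x - 3
This is a quadratic in x. Use the discriminant to count real roots.
Discriminant = (-6)^2 - 4 * (-3) * (-3)
= 36 - 36
= 0
Since discriminant = 0, f'(x) = 0 has exactly 1 real solution.
Number of critical points: 1

1


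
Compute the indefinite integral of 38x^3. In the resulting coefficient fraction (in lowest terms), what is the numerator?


Apply the power rule for integration:
integral of ax^n dx = a/(n+1) * x^(n+1) + C
integral of 38x^3 dx
= 38/4 * x^4 + C
= 19/2 * x^4 + C
The coefficient in lowest terms is 19/2, and its numerator is 19

19


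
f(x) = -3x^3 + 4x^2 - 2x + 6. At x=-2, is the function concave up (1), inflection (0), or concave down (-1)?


Concavity is determined by the sign of f''(x).
f(x) = -3x^3 + 4x^2 - 2x + 6
f'(x) = -9x^2 + 8x - 2
f''(x) = -18x + 8
f''(-2) = -18 * (-2) + 8
= 36 + 8
= 44
Since f''(-2) > 0, the function is concave up (1)

1


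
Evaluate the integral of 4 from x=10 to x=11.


The integral of a constant k over [a, b] equals k * (b - a).
integral from 10 to 11 of 4 dx
= 4 * (11 - 10)
= 4 * 1
= 4

4


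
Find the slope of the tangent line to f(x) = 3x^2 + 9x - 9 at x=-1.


The slope of the tangent line equals f'(x) at the point.
f(x) = 3x^2 + 9x - 9
f'(x) = 6x + 9
At x = -1:
f'(-1) = 6 * (-1) + 9
= -6 + 9
= 3

3


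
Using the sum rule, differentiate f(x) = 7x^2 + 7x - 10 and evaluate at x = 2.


Differentiate term by term using power and sum rules:
f(x) = 7x^2 + 7x - 10
f'(x) = 14x + 7
Substitute x = 2:
f'(2) = 14 * 2 + 7
= 28 + 7
= 35

35


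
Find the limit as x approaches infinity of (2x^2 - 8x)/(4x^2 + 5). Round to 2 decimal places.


For limits at infinity with equal-degree polynomials,
we compare leading coefficients.
Numerator leading term: 2x^2
Denominator leading term: 4x^2
Divide both by x^2:
lim = (2 - 8/x) / (4 + 5/x^2)
As x -> infinity, the 1/x and 1/x^2 terms vanish:
= 2/4 = 1/2 = 0.50

0.50


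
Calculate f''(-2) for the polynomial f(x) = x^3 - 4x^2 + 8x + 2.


First derivative:
f'(x) = 3x^2 - 8x + 8
Second derivative:
f''(x) = 6x - 8
Substitute x = -2:
f''(-2) = 6 * (-2) - 8
= -12 - 8
= -20

-20


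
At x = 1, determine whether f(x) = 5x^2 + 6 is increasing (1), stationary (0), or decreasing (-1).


Compute f'(x) to determine behavior:
f'(x) = 10x
f'(1) = 10 * 1 + 0
= 10 + 0
= 10
Since f'(1) > 0, the function is increasing (1)

1


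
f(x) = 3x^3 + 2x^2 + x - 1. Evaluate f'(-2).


Differentiate f(x) = 3x^3 + 2x^2 + x - 1 term by term:
f'(x) = 9x^2 + 4x + 1
Substitute x = -2:
f'(-2) = 9 * (-2)^2 + 4 * (-2) + 1
= 36 - 8 + 1
= 29

29


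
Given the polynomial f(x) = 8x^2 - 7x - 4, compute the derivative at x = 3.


Differentiate term by term using power and sum rules:
f(x) = 8x^2 - 7x - 4
f'(x) = 16x - 7
Substitute x = 3:
f'(3) = 16 * 3 - 7
= 48 - 7
= 41

41


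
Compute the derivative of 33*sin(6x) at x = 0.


Apply the chain rule to differentiate 33*sin(6x):
d/dx [33*sin(6x)]
= 33 * cos(6x) * d/dx(6x)
= 33 * 6 * cos(6x)
= 198 * cos(6x)
Evaluate at x = 0:
= 198 * cos(0)
= 198 * 1
= 198

198


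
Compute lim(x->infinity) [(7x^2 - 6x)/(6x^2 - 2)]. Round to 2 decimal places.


For limits at infinity with equal-degree polynomials,
we compare leading coefficients.
Numerator leading term: 7x^2
Denominator leading term: 6x^2
Divide both by x^2:
lim = (7 - 6/x) / (6 - 2/x^2)
As x -> infinity, the 1/x and 1/x^2 terms vanish:
= 7/6 ≈ 1.17

1.17


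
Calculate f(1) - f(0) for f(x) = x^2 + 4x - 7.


Net change = f(b) - f(a)
f(x) = x^2 + 4x - 7
Compute f(1):
f(1) = 1 * 1^2 + 4 * 1 - 7
= 1 + 4 - 7
= -2
Compute f(0):
f(0) = 1 * 0^2 + 4 * 0 - 7
= 0 + 0 - 7
= -7
Net change = -2 - (-7) = 5

5


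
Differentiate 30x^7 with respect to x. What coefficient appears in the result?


We apply the power rule: d/dx [ax^n] = a*n * x^(n-1)
d/dx [30x^7]
= 30 * 7 * x^(7-1)
= 210x^6
The coefficient is 210

210


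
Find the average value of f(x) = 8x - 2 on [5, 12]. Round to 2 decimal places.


Average value = 1/(b-a) * integral from a to b of f(x) dx
First compute the integral of 8x - 2:
F(x) = 4x^2 - 2x
F(12) = 4 * 144 - 2 * 12 = 552
F(5) = 4 * 25 - 2 * 5 = 90
Integral = 552 - 90 = 462
Average = 462 / (12 - 5) = 462 / 7
= 66 = 66.00

66.00


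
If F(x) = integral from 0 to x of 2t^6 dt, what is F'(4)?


By the Fundamental Theorem of Calculus (Part 1):
If F(x) = integral from 0 to x of f(t) dt, then F'(x) = f(x)
Here f(t) = 2t^6
So F'(x) = 2x^6
Evaluate at x = 4:
F'(4) = 2 * 4^6
= 2 * 4096
= 8192

8192


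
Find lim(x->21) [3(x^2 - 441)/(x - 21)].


Direct substitution gives 0/0, so we factor the numerator.
Factor: 3(x^2 - 441) = 3 * (x - 21)(x + 21)
Cancel the common factor (x - 21):
3(x^2 - 441)/(x - 21) = 3 * (x + 21)
Now substitute x = 21:
= 3 * (21 + 21) = 126

126


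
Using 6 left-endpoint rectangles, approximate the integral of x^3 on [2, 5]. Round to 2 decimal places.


Left Riemann sum uses left endpoints of each subinterval.
Interval: [2, 5], n = 6
dx = (5 - 2) / 6 = 1/2
Left endpoints: [2, 5/2, 3, 7/2, 4, 9/2]
f values: [8, 125/8, 27, 343/8, 64, 729/8]
Sum = dx * (sum of f values)
= 1/2 * 1989/8
= 1989/16 ≈ 124.31

124.31


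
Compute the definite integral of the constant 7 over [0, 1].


The integral of a constant k over [a, b] equals k * (b - a).
integral from 0 to 1 of 7 dx
= 7 * (1 - 0)
= 7 * 1
= 7

7


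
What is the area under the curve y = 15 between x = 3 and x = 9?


The area under a constant function y = 15 is a rectangle.
Width = 9 - 3 = 6
Height = 15
Area = width * height
= 6 * 15
= 90

90


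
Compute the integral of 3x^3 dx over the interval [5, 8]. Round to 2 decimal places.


Find the antiderivative of 3x^3:
F(x) = 3/4 * x^4
Apply the Fundamental Theorem of Calculus:
F(8) - F(5)
= 3/4 * 8^4 - 3/4 * 5^4
= 3/4 * (4096 - 625)
= 3/4 * 3471
= 10413/4 = 2603.25

2603.25


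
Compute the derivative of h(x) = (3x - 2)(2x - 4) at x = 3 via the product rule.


Let u(x) = 3x - 2 and v(x) = 2x - 4
u'(x) = 3
v'(x) = 2
Product rule: h'(x) = u'(x)*v(x) + u(x)*v'(x)
= 3 * (2x - 4) + (3x - 2) * 2
At x = 3:
u(3) = 3 * 3 - 2 = 7
v(3) = 2 * 3 - 4 = 2
h'(3) = 3 * 2 + 7 * 2
= 6 + 14
= 20

20


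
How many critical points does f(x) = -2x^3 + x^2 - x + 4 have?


Find where f'(x) = 0:
f(x) = -2x^3 + x^2 - x + 4
f'(x) = -6x^2 + 2x - 1
This is a quadratic in x. Use the discriminant to count real roots.
Discriminant = (2)^2 - 4 * (-6) * (-1)
= 4 - 24
= -20
Since discriminant < 0, f'(x) = 0 has no real solutions.
Number of critical points: 0

0


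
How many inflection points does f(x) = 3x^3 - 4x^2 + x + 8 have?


Inflection points occur where f''(x) = 0 and concavity changes.
f(x) = 3x^3 - 4x^2 + x + 8
f'(x) = 9x^2 - 8x + 1
f''(x) = 18x - 8
Set f''(x) = 0:
18x - 8 = 0
x = 8 / 18 = 4/9
Since f''(x) is linear (degree 1), it changes sign at this point.
Therefore there is exactly 1 inflection point.

1


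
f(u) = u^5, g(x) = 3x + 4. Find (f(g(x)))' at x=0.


Using the chain rule: (f(g(x)))' = f'(g(x)) * g'(x)
First, find g(0):
g(0) = 3 * 0 + 4 = 4
Next, f'(u) = 5u^4
And g'(x) = 3
So f'(g(0)) * g'(0)
= 5 * 4^4 * 3
= 5 * 256 * 3
= 3840

3840


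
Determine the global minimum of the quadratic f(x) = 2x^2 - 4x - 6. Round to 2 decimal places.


For a quadratic f(x) = ax^2 + bx + c with a > 0, the minimum is at the vertex.
Vertex x-coordinate: x = -b/(2a)
x = -(-4) / (2 * 2)
x = 4/4 = 1
Substitute back to find the minimum value:
f(1) = 2 * 1^2 - 4 * 1 - 6
= 2 - 4 - 6
= -8 = -8.00

-8.00


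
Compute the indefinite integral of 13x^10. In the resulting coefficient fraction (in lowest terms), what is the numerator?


Apply the power rule for integration:
integral of ax^n dx = a/(n+1) * x^(n+1) + C
integral of 13x^10 dx
= 13/11 * x^11 + C
The coefficient in lowest terms is 13/11, and its numerator is 13

13


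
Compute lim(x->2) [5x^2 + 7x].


Since polynomials are continuous, we use direct substitution.
lim(x->2) of 5x^2 + 7x
= 5 * 2^2 + 7 * 2 + 0
= 20 + 14 + 0
= 34

34


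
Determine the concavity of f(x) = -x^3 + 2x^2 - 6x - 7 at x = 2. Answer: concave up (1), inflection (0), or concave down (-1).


Concavity is determined by the sign of f''(x).
f(x) = -x^3 + 2x^2 - 6x - 7
f'(x) = -3x^2 + 4x - 6
f''(x) = -6x + 4
f''(2) = -6 * 2 + 4
= -12 + 4
= -8
Since f''(2) < 0, the function is concave down (-1)

-1


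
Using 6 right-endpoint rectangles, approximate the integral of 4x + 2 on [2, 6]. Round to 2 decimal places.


Right Riemann sum uses right endpoints of each subinterval.
Interval: [2, 6], n = 6
dx = (6 - 2) / 6 = 2/3
Right endpoints: [8/3, 10/3, 4, 14/3, 16/3, 6]
f values: [38/3, 46/3, 18, 62/3, 70/3, 26]
Sum = dx * (sum of f values)
= 2/3 * 116
= 232/3 ≈ 77.33

77.33


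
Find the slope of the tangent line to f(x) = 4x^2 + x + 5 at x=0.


The slope of the tangent line equals f'(x) at the point.
f(x) = 4x^2 + x + 5
f'(x) = 8x + 1
At x = 0:
f'(0) = 8 * 0 + 1
= 0 + 1
= 1

1


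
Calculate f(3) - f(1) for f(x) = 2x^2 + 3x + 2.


Net change = f(b) - f(a)
f(x) = 2x^2 + 3x + 2
Compute f(3):
f(3) = 2 * 3^2 + 3 * 3 + 2
= 18 + 9 + 2
= 29
Compute f(1):
f(1) = 2 * 1^2 + 3 * 1 + 2
= 2 + 3 + 2
= 7
Net change = 29 - 7 = 22

22


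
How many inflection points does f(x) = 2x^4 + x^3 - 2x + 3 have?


Inflection points occur where f''(x) = 0 and concavity changes.
f(x) = 2x^4 + x^3 - 2x + 3
f'(x) = 8x^3 + 3x^2 - 2
f''(x) = 24x^2 + 6x
This is a quadratic in x. Use the discriminant to count real roots.
Discriminant = (6)^2 - 4 * 24 * 0
= 36 - 0
= 36
Since discriminant > 0, f''(x) = 0 has 2 distinct real solutions.
A quadratic with two distinct real roots changes sign at each root, so concavity changes at both.
Number of inflection points: 2

2


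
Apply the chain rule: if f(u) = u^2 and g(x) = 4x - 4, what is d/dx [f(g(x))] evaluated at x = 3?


Using the chain rule: (f(g(x)))' = f'(g(x)) * g'(x)
First, find g(3):
g(3) = 4 * 3 - 4 = 8
Next, f'(u) = 2u
And g'(x) = 4
So f'(g(3)) * g'(3)
= 2 * 8 * 4
= 64

64


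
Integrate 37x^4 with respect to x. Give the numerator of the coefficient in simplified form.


Apply the power rule for integration:
integral of ax^n dx = a/(n+1) * x^(n+1) + C
integral of 37x^4 dx
= 37/5 * x^5 + C
The coefficient in lowest terms is 37/5, and its numerator is 37

37


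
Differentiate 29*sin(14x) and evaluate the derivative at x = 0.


Apply the chain rule to differentiate 29*sin(14x):
d/dx [29*sin(14x)]
= 29 * cos(14x) * d/dx(14x)
= 29 * 14 * cos(14x)
= 406 * cos(14x)
Evaluate at x = 0:
= 406 * cos(0)
= 406 * 1
= 406

406


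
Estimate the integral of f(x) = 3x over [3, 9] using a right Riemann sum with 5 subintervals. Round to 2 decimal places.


Right Riemann sum uses right endpoints of each subinterval.
Interval: [3, 9], n = 5
dx = (9 - 3) / 5 = 6/5
Right endpoints: [21/5, 27/5, 33/5, 39/5, 9]
f values: [63/5, 81/5, 99/5, 117/5, 27]
Sum = dx * (sum of f values)
= 6/5 * 99
= 594/5 = 118.80

118.80


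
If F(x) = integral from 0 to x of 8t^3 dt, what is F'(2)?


By the Fundamental Theorem of Calculus (Part 1):
If F(x) = integral from 0 to x of f(t) dt, then F'(x) = f(x)
Here f(t) = 8t^3
So F'(x) = 8x^3
Evaluate at x = 2:
F'(2) = 8 * 2^3
= 8 * 8
= 64

64


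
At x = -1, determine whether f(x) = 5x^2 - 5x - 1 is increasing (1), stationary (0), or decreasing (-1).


Compute f'(x) to determine behavior:
f'(x) = 10x - 5
f'(-1) = 10 * (-1) - 5
= -10 - 5
= -15
Since f'(-1) < 0, the function is decreasing (-1)

-1


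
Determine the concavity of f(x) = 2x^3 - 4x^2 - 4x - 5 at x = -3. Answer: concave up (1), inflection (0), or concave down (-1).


Concavity is determined by the sign of f''(x).
f(x) = 2x^3 - 4x^2 - 4x - 5
f'(x) = 6x^2 - 8x - 4
f''(x) = 12x - 8
f''(-3) = 12 * (-3) - 8
= -36 - 8
= -44
Since f''(-3) < 0, the function is concave down (-1)

-1


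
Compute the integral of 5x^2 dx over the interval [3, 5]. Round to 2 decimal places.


Find the antiderivative of 5x^2:
F(x) = 5/3 * x^3
Apply the Fundamental Theorem of Calculus:
F(5) - F(3)
= 5/3 * 5^3 - 5/3 * 3^3
= 5/3 * (125 - 27)
= 5/3 * 98
= 490/3 ≈ 163.33

163.33


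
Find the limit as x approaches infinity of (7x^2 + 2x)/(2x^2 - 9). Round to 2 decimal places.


For limits at infinity with equal-degree polynomials,
we compare leading coefficients.
Numerator leading term: 7x^2
Denominator leading term: 2x^2
Divide both by x^2:
lim = (7 + 2/x) / (2 - 9/x^2)
As x -> infinity, the 1/x and 1/x^2 terms vanish:
= 7/2 = 3.50

3.50


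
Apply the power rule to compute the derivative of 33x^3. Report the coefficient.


We apply the power rule: d/dx [ax^n] = a*n * x^(n-1)
d/dx [33x^3]
= 33 * 3 * x^(3-1)
= 99x^2
The coefficient is 99

99


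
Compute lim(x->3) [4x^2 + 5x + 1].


Since polynomials are continuous, we use direct substitution.
lim(x->3) of 4x^2 + 5x + 1
= 4 * 3^2 + 5 * 3 + 1
= 36 + 15 + 1
= 52

52


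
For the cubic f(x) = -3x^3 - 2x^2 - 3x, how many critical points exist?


Find where f'(x) = 0:
f(x) = -3x^3 - 2x^2 - 3x
f'(x) = -9x^2 - 4x - 3
This is a quadratic in x. Use the discriminant to count real roots.
Discriminant = (-4)^2 - 4 * (-9) * (-3)
= 16 - 108
= -92
Since discriminant < 0, f'(x) = 0 has no real solutions.
Number of critical points: 0

0


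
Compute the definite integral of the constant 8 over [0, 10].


The integral of a constant k over [a, b] equals k * (b - a).
integral from 0 to 10 of 8 dx
= 8 * (10 - 0)
= 8 * 10
= 80

80


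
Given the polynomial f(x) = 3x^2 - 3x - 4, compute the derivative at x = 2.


Differentiate term by term using power and sum rules:
f(x) = 3x^2 - 3x - 4
f'(x) = 6x - 3
Substitute x = 2:
f'(2) = 6 * 2 - 3
= 12 - 3
= 9

9


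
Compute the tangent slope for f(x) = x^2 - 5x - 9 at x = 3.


The slope of the tangent line equals f'(x) at the point.
f(x) = x^2 - 5x - 9
f'(x) = 2x - 5
At x = 3:
f'(3) = 2 * 3 - 5
= 6 - 5
= 1

1


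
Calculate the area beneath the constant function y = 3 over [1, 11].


The area under a constant function y = 3 is a rectangle.
Width = 11 - 1 = 10
Height = 3
Area = width * height
= 10 * 3
= 30

30


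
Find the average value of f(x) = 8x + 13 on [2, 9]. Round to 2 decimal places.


Average value = 1/(b-a) * integral from a to b of f(x) dx
First compute the integral of 8x + 13:
F(x) = 4x^2 + 13x
F(9) = 4 * 81 + 13 * 9 = 441
F(2) = 4 * 4 + 13 * 2 = 42
Integral = 441 - 42 = 399
Average = 399 / (9 - 2) = 399 / 7
= 57 = 57.00

57.00


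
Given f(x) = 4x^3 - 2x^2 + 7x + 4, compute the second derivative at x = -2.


First derivative:
f'(x) = 12x^2 - 4x + 7
Second derivative:
f''(x) = 24x - 4
Substitute x = -2:
f''(-2) = 24 * (-2) - 4
= -48 - 4
= -52

-52


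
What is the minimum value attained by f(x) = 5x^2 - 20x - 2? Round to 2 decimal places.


For a quadratic f(x) = ax^2 + bx + c with a > 0, the minimum is at the vertex.
Vertex x-coordinate: x = -b/(2a)
x = -(-20) / (2 * 5)
x = 20/10 = 2
Substitute back to find the minimum value:
f(2) = 5 * 2^2 - 20 * 2 - 2
= 20 - 40 - 2
= -22 = -22.00

-22.00


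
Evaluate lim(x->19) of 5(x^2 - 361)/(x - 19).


Direct substitution gives 0/0, so we factor the numerator.
Factor: 5(x^2 - 361) = 5 * (x - 19)(x + 19)
Cancel the common factor (x - 19):
5(x^2 - 361)/(x - 19) = 5 * (x + 19)
Now substitute x = 19:
= 5 * (19 + 19) = 190

190


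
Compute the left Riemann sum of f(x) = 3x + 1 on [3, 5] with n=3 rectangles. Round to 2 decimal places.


Left Riemann sum uses left endpoints of each subinterval.
Interval: [3, 5], n = 3
dx = (5 - 3) / 3 = 2/3
Left endpoints: [3, 11/3, 13/3]
f values: [10, 12, 14]
Sum = dx * (sum of f values)
= 2/3 * 36
= 24 = 24.00

24.00


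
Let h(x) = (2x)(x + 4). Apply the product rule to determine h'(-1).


Let u(x) = 2x and v(x) = x + 4
u'(x) = 2
v'(x) = 1
Product rule: h'(x) = u'(x)*v(x) + u(x)*v'(x)
= 2 * (x + 4) + (2x) * 1
At x = -1:
u(-1) = 2 * (-1) + 0 = -2
v(-1) = 1 * (-1) + 4 = 3
h'(-1) = 2 * 3 + (-2) * 1
= 6 - 2
= 4

4


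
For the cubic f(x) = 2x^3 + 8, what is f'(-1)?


Differentiate f(x) = 2x^3 + 8 term by term:
f'(x) = 6x^2
Substitute x = -1:
f'(-1) = 6 * (-1)^2 + 0 * (-1) + 0
= 6 + 0 + 0
= 6

6


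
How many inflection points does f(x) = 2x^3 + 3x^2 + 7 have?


Inflection points occur where f''(x) = 0 and concavity changes.
f(x) = 2x^3 + 3x^2 + 7
f'(x) = 6x^2 + 6x
f''(x) = 12x + 6
Set f''(x) = 0:
12x + 6 = 0
x = -6 / 12 = -1/2
Since f''(x) is linear (degree 1), it changes sign at this point.
Therefore there is exactly 1 inflection point.

1


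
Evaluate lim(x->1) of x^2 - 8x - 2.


Since polynomials are continuous, we use direct substitution.
lim(x->1) of x^2 - 8x - 2
= 1 * 1^2 - 8 * 1 - 2
= 1 - 8 - 2
= -9

-9


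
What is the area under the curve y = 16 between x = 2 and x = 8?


The area under a constant function y = 16 is a rectangle.
Width = 8 - 2 = 6
Height = 16
Area = width * height
= 6 * 16
= 96

96


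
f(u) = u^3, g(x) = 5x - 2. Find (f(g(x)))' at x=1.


Using the chain rule: (f(g(x)))' = f'(g(x)) * g'(x)
First, find g(1):
g(1) = 5 * 1 - 2 = 3
Next, f'(u) = 3u^2
And g'(x) = 5
So f'(g(1)) * g'(1)
= 3 * 3^2 * 5
= 3 * 9 * 5
= 135

135


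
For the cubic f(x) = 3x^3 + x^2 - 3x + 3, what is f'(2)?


Differentiate f(x) = 3x^3 + x^2 - 3x + 3 term by term:
f'(x) = 9x^2 + 2x - 3
Substitute x = 2:
f'(2) = 9 * 2^2 + 2 * 2 - 3
= 36 + 4 - 3
= 37

37


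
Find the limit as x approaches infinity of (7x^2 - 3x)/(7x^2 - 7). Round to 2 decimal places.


For limits at infinity with equal-degree polynomials,
we compare leading coefficients.
Numerator leading term: 7x^2
Denominator leading term: 7x^2
Divide both by x^2:
lim = (7 - 3/x) / (7 - 7/x^2)
As x -> infinity, the 1/x and 1/x^2 terms vanish:
= 7/7 = 1 = 1.00

1.00


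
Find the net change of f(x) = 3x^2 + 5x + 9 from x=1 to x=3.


Net change = f(b) - f(a)
f(x) = 3x^2 + 5x + 9
Compute f(3):
f(3) = 3 * 3^2 + 5 * 3 + 9
= 27 + 15 + 9
= 51
Compute f(1):
f(1) = 3 * 1^2 + 5 * 1 + 9
= 3 + 5 + 9
= 17
Net change = 51 - 17 = 34

34


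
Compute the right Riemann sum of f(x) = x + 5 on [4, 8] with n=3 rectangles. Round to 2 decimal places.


Right Riemann sum uses right endpoints of each subinterval.
Interval: [4, 8], n = 3
dx = (8 - 4) / 3 = 4/3
Right endpoints: [16/3, 20/3, 8]
f values: [31/3, 35/3, 13]
Sum = dx * (sum of f values)
= 4/3 * 35
= 140/3 ≈ 46.67

46.67


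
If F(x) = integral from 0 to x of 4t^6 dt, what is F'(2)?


By the Fundamental Theorem of Calculus (Part 1):
If F(x) = integral from 0 to x of f(t) dt, then F'(x) = f(x)
Here f(t) = 4t^6
So F'(x) = 4x^6
Evaluate at x = 2:
F'(2) = 4 * 2^6
= 4 * 64
= 256

256
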